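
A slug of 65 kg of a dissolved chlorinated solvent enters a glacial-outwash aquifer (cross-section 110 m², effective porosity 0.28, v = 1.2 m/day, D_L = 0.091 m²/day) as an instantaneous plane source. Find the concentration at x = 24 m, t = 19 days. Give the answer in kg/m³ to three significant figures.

0.368 kg/m³

For an instantaneous plane source, C(x,t) = M/(n_e·A·√(4πDt)) · exp(−(x−vt)²/(4Dt)), with n_e·A the pore (flow) area.
Plume center vt = 1.2 × 19 = 22.8 m, so the well at 24 m is 1.2 m downgradient of the peak.
√(4πDt) = 4.661 m, giving peak height M/(n_e·A·√(4πDt)) = 65/(0.28 × 110 × 4.661) = 0.4528 kg/m³.
(x−vt)²/(4Dt) = (1.2)²/(4 × 0.091 × 19) = 0.2082; exp(−0.2082) = 0.8120.
C = 0.4528 × 0.8120 = 0.368 kg/m³.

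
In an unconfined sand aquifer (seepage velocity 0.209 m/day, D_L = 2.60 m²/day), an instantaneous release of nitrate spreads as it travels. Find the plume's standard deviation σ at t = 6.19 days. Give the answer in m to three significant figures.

Dispersive spreading gives a Gaussian with σ² = 2Dt; advection only shifts the center.
σ = √(2 × 2.60 × 6.19) = 5.67 m.

5.67 m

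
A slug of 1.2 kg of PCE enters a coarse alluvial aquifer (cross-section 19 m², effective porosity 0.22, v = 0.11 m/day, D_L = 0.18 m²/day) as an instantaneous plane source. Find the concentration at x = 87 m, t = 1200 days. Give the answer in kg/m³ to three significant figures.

For an instantaneous plane source, C(x,t) = M/(n_e·A·√(4πDt)) · exp(−(x−vt)²/(4Dt)), with n_e·A the pore (flow) area.
Plume center vt = 0.11 × 1200 = 132 m, so the well at 87 m is 45 m upgradient of the peak.
√(4πDt) = 52.10 m, giving peak height M/(n_e·A·√(4πDt)) = 1.2/(0.22 × 19 × 52.10) = 0.005510 kg/m³.
(x−vt)²/(4Dt) = (-45)²/(4 × 0.18 × 1200) = 2.344; exp(−2.344) = 0.09594.
C = 0.005510 × 0.09594 = 0.000529 kg/m³.

0.000529 kg/m³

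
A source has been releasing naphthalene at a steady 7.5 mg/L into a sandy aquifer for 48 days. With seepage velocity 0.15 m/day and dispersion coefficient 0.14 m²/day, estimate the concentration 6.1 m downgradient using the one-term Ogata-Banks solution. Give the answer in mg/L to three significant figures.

4.63 mg/L

For a continuous step input, C/C₀ ≈ ½·erfc((x−vt)/(2√(Dt))).
vt = 0.15 × 48 = 7.2 m and 2√(Dt) = 2√(0.14 × 48) = 5.185 m.
Argument (x−vt)/(2√(Dt)) = (6.1 − 7.2)/5.185 = -0.2122; ½·erfc(-0.2122) = 0.6179.
C = 7.5 × 0.6179 = 4.63 mg/L.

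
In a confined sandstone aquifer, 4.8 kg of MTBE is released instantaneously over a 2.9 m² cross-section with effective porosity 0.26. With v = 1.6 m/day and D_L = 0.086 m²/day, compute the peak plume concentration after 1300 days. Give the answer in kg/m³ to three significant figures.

The peak of an instantaneous 1D plume sits at x = vt; there the Gaussian factor is 1 and C_max = M/(n_e·A·√(4πDt)), where n_e·A is the pore area the mass is dissolved in.
√(4πDt) = √(4π × 0.086 × 1300) = 37.48 m, so C_max = 4.8/(0.26 × 2.9 × 37.48) = 0.170 kg/m³.

0.170 kg/m³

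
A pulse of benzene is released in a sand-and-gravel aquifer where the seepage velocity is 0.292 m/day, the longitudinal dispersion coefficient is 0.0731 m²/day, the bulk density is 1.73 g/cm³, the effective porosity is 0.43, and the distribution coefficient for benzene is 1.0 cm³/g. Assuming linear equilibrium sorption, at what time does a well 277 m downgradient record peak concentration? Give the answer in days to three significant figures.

Retardation factor R = 1 + ρ_b·K_d/n = 1 + 1.73 × 1.0/0.43 = 5.023.
Sorption retards both mechanisms: v_R = v/R = 0.05813 m/day, D_R = D/R = 0.01455 m²/day.
Peak time from v_R²t² + 2D_R t − x² = 0: t = (√(D_R² + v_R²x²) − D_R)/v_R².
√(D_R² + v_R²x²) = √(0.01455² + 0.05813² × 277²) = 16.10; v_R² = 0.003379.
t = (16.10 − 0.01455)/0.003379 = 4760 days.

4760 days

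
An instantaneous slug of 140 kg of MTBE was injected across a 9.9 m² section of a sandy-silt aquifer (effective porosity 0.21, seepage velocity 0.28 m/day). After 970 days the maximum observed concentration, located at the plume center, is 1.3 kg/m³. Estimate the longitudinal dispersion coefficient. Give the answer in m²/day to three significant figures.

0.220 m²/day

At the plume center C_max = M/(n_e·A·√(4πDt)), so D = M²/(4πt·(n_e·A·C_max)²).
n_e·A·C_max = 0.21 × 9.9 × 1.3 = 2.703 kg/m.
D = 140²/(4π × 970 × 2.703²) = 0.220 m²/day.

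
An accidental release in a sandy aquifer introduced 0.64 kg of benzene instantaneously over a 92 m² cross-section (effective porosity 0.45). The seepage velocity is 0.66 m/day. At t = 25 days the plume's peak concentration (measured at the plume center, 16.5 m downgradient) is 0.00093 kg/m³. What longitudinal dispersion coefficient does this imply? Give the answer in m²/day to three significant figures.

0.880 m²/day

At the plume center C_max = M/(n_e·A·√(4πDt)), so D = M²/(4πt·(n_e·A·C_max)²).
n_e·A·C_max = 0.45 × 92 × 0.00093 = 0.03850 kg/m.
D = 0.64²/(4π × 25 × 0.03850²) = 0.880 m²/day.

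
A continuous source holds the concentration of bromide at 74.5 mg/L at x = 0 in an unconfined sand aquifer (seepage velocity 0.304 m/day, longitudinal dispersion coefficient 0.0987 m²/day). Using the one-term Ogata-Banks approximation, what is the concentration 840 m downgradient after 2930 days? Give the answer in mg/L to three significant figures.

For a continuous step input, C/C₀ ≈ ½·erfc((x−vt)/(2√(Dt))).
vt = 0.304 × 2930 = 890.72 m and 2√(Dt) = 2√(0.0987 × 2930) = 34.01 m.
Argument (x−vt)/(2√(Dt)) = (840 − 890.72)/34.01 = -1.491; ½·erfc(-1.491) = 0.9825.
C = 74.5 × 0.9825 = 73.2 mg/L.

73.2 mg/L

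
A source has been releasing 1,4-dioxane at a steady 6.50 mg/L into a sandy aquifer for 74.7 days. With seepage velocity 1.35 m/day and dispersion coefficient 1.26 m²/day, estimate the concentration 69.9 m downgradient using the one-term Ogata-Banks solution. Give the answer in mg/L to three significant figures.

6.42 mg/L

For a continuous step input, C/C₀ ≈ ½·erfc((x−vt)/(2√(Dt))).
vt = 1.35 × 74.7 = 100.845 m and 2√(Dt) = 2√(1.26 × 74.7) = 19.40 m.
Argument (x−vt)/(2√(Dt)) = (69.9 − 100.845)/19.40 = -1.595; ½·erfc(-1.595) = 0.9880.
C = 6.50 × 0.9880 = 6.42 mg/L.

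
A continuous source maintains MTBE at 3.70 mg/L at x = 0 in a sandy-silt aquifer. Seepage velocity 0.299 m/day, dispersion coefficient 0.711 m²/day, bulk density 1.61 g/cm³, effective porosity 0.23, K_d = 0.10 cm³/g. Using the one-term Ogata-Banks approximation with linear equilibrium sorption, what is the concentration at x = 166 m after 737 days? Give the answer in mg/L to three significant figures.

0.264 mg/L

Retardation factor R = 1 + ρ_b·K_d/n = 1 + 1.61 × 0.10/0.23 = 1.700.
Sorption retards both mechanisms: v_R = v/R = 0.1759 m/day, D_R = D/R = 0.4182 m²/day.
v_R·t = 0.1759 × 737 = 129.6383 m; 2√(D_R t) = 35.11 m; argument = (166 − 129.6383)/35.11 = 1.036.
C = C₀ × ½·erfc(1.036) = 3.70 × 0.07144 = 0.264 mg/L.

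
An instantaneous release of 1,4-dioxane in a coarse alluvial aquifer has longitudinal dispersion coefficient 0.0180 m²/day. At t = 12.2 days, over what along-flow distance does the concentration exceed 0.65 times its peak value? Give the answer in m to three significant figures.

The plume is Gaussian with σ = √(2Dt) = √(2 × 0.0180 × 12.2) = 0.6627 m.
C/C_peak = exp(−Δx²/(2σ²)) = 0.65 ⇒ Δx = σ·√(−2 ln 0.65) = 0.6627 × 0.9282 = 0.6151 m.
Width = 2Δx = 1.23 m.

1.23 m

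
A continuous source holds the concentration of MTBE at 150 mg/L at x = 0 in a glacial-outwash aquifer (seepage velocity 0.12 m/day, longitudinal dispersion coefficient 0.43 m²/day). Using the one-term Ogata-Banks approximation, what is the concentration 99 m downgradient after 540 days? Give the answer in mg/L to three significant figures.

For a continuous step input, C/C₀ ≈ ½·erfc((x−vt)/(2√(Dt))).
vt = 0.12 × 540 = 64.8 m and 2√(Dt) = 2√(0.43 × 540) = 30.48 m.
Argument (x−vt)/(2√(Dt)) = (99 − 64.8)/30.48 = 1.122; ½·erfc(1.122) = 0.05628.
C = 150 × 0.05628 = 8.44 mg/L.

8.44 mg/L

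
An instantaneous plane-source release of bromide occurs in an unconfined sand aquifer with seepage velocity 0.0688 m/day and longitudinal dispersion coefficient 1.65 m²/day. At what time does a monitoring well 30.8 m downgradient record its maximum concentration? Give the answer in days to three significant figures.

219 days

For the 1D instantaneous-source solution, setting ∂C/∂t = 0 at fixed x gives v²t² + 2Dt − x² = 0, so t = (√(D² + v²x²) − D)/v².
√(D² + v²x²) = √(1.65² + 0.0688² × 30.8²) = 2.686; v² = 0.00473344.
t = (2.686 − 1.65)/0.00473344 = 219 days (vs. the pure-advection estimate x/v = 448 d).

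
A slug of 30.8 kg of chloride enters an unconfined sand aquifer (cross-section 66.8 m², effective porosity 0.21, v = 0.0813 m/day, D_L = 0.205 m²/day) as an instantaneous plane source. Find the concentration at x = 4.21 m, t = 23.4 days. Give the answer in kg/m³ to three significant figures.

0.214 kg/m³

For an instantaneous plane source, C(x,t) = M/(n_e·A·√(4πDt)) · exp(−(x−vt)²/(4Dt)), with n_e·A the pore (flow) area.
Plume center vt = 0.0813 × 23.4 = 1.90242 m, so the well at 4.21 m is 2.30758 m downgradient of the peak.
√(4πDt) = 7.764 m, giving peak height M/(n_e·A·√(4πDt)) = 30.8/(0.21 × 66.8 × 7.764) = 0.2828 kg/m³.
(x−vt)²/(4Dt) = (2.30758)²/(4 × 0.205 × 23.4) = 0.2775; exp(−0.2775) = 0.7577.
C = 0.2828 × 0.7577 = 0.214 kg/m³.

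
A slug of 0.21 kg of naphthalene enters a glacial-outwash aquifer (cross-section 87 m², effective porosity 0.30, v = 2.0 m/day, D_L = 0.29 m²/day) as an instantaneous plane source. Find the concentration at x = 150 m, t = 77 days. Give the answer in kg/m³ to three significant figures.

For an instantaneous plane source, C(x,t) = M/(n_e·A·√(4πDt)) · exp(−(x−vt)²/(4Dt)), with n_e·A the pore (flow) area.
Plume center vt = 2.0 × 77 = 154 m, so the well at 150 m is 4 m upgradient of the peak.
√(4πDt) = 16.75 m, giving peak height M/(n_e·A·√(4πDt)) = 0.21/(0.30 × 87 × 16.75) = 0.0004804 kg/m³.
(x−vt)²/(4Dt) = (-4)²/(4 × 0.29 × 77) = 0.1791; exp(−0.1791) = 0.8360.
C = 0.0004804 × 0.8360 = 0.000402 kg/m³.

0.000402 kg/m³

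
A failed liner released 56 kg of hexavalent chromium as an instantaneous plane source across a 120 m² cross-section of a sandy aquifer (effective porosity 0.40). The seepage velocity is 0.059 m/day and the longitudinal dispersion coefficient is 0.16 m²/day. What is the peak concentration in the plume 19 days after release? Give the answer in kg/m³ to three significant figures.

0.189 kg/m³

The peak of an instantaneous 1D plume sits at x = vt; there the Gaussian factor is 1 and C_max = M/(n_e·A·√(4πDt)), where n_e·A is the pore area the mass is dissolved in.
√(4πDt) = √(4π × 0.16 × 19) = 6.181 m, so C_max = 56/(0.40 × 120 × 6.181) = 0.189 kg/m³.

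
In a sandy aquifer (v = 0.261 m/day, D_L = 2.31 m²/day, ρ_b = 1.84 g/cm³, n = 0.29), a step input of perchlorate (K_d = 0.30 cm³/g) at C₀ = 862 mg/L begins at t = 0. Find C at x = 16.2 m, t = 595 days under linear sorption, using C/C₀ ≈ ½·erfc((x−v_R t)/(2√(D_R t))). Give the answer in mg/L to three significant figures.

Retardation factor R = 1 + ρ_b·K_d/n = 1 + 1.84 × 0.30/0.29 = 2.903.
Sorption retards both mechanisms: v_R = v/R = 0.08991 m/day, D_R = D/R = 0.7957 m²/day.
v_R·t = 0.08991 × 595 = 53.49645 m; 2√(D_R t) = 43.52 m; argument = (16.2 − 53.49645)/43.52 = -0.8570.
C = C₀ × ½·erfc(-0.8570) = 862 × 0.8872 = 765 mg/L.

765 mg/L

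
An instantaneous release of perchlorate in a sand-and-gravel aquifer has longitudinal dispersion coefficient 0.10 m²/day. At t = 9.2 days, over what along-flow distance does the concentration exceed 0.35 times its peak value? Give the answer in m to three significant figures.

The plume is Gaussian with σ = √(2Dt) = √(2 × 0.10 × 9.2) = 1.356 m.
C/C_peak = exp(−Δx²/(2σ²)) = 0.35 ⇒ Δx = σ·√(−2 ln 0.35) = 1.356 × 1.449 = 1.965 m.
Width = 2Δx = 3.93 m.

3.93 m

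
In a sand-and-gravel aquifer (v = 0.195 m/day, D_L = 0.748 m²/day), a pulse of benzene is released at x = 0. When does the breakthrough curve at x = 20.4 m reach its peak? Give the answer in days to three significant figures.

86.8 days

For the 1D instantaneous-source solution, setting ∂C/∂t = 0 at fixed x gives v²t² + 2Dt − x² = 0, so t = (√(D² + v²x²) − D)/v².
√(D² + v²x²) = √(0.748² + 0.195² × 20.4²) = 4.048; v² = 0.038025.
t = (4.048 − 0.748)/0.038025 = 86.8 days (vs. the pure-advection estimate x/v = 105 d).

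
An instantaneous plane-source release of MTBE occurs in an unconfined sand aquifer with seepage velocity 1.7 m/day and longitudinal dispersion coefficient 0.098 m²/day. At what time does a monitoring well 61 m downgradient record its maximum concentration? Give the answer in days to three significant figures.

35.8 days

For the 1D instantaneous-source solution, setting ∂C/∂t = 0 at fixed x gives v²t² + 2Dt − x² = 0, so t = (√(D² + v²x²) − D)/v².
√(D² + v²x²) = √(0.098² + 1.7² × 61²) = 103.7; v² = 2.89.
t = (103.7 − 0.098)/2.89 = 35.8 days (vs. the pure-advection estimate x/v = 35.9 d).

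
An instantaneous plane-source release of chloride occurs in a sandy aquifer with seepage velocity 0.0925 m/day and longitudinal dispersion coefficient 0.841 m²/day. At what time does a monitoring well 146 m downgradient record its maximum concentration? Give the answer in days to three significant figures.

1480 days

For the 1D instantaneous-source solution, setting ∂C/∂t = 0 at fixed x gives v²t² + 2Dt − x² = 0, so t = (√(D² + v²x²) − D)/v².
√(D² + v²x²) = √(0.841² + 0.0925² × 146²) = 13.53; v² = 0.00855625.
t = (13.53 − 0.841)/0.00855625 = 1480 days (vs. the pure-advection estimate x/v = 1580 d).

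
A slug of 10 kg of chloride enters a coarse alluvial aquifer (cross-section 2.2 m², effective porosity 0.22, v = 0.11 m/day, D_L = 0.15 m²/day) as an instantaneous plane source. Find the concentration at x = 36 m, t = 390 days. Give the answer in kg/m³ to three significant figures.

For an instantaneous plane source, C(x,t) = M/(n_e·A·√(4πDt)) · exp(−(x−vt)²/(4Dt)), with n_e·A the pore (flow) area.
Plume center vt = 0.11 × 390 = 42.9 m, so the well at 36 m is 6.9 m upgradient of the peak.
√(4πDt) = 27.11 m, giving peak height M/(n_e·A·√(4πDt)) = 10/(0.22 × 2.2 × 27.11) = 0.7621 kg/m³.
(x−vt)²/(4Dt) = (-6.9)²/(4 × 0.15 × 390) = 0.2035; exp(−0.2035) = 0.8159.
C = 0.7621 × 0.8159 = 0.622 kg/m³.

0.622 kg/m³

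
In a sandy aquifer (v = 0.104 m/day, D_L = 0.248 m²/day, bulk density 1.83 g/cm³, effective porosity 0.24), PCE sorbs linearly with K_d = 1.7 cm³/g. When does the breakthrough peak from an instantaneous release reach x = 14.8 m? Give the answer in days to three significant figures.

Retardation factor R = 1 + ρ_b·K_d/n = 1 + 1.83 × 1.7/0.24 = 13.96.
Sorption retards both mechanisms: v_R = v/R = 0.007450 m/day, D_R = D/R = 0.01777 m²/day.
Peak time from v_R²t² + 2D_R t − x² = 0: t = (√(D_R² + v_R²x²) − D_R)/v_R².
√(D_R² + v_R²x²) = √(0.01777² + 0.007450² × 14.8²) = 0.1117; v_R² = 5.550e-05.
t = (0.1117 − 0.01777)/5.550e-05 = 1690 days.

1690 days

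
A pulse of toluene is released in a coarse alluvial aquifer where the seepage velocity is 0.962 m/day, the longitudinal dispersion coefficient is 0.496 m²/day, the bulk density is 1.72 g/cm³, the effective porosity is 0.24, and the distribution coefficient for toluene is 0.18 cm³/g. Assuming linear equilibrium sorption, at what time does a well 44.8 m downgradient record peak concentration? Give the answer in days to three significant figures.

105 days

Retardation factor R = 1 + ρ_b·K_d/n = 1 + 1.72 × 0.18/0.24 = 2.290.
Sorption retards both mechanisms: v_R = v/R = 0.4201 m/day, D_R = D/R = 0.2166 m²/day.
Peak time from v_R²t² + 2D_R t − x² = 0: t = (√(D_R² + v_R²x²) − D_R)/v_R².
√(D_R² + v_R²x²) = √(0.2166² + 0.4201² × 44.8²) = 18.82; v_R² = 0.1765.
t = (18.82 − 0.2166)/0.1765 = 105 days.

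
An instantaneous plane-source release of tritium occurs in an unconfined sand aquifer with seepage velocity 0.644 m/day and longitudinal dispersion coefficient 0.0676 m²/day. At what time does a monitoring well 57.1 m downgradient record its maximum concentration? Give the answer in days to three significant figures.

For the 1D instantaneous-source solution, setting ∂C/∂t = 0 at fixed x gives v²t² + 2Dt − x² = 0, so t = (√(D² + v²x²) − D)/v².
√(D² + v²x²) = √(0.0676² + 0.644² × 57.1²) = 36.77; v² = 0.414736.
t = (36.77 − 0.0676)/0.414736 = 88.5 days (vs. the pure-advection estimate x/v = 88.7 d).

88.5 days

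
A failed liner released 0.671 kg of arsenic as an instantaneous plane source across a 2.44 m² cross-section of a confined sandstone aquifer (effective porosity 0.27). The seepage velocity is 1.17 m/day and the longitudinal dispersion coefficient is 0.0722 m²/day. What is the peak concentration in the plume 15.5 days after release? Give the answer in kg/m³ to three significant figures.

The peak of an instantaneous 1D plume sits at x = vt; there the Gaussian factor is 1 and C_max = M/(n_e·A·√(4πDt)), where n_e·A is the pore area the mass is dissolved in.
√(4πDt) = √(4π × 0.0722 × 15.5) = 3.750 m, so C_max = 0.671/(0.27 × 2.44 × 3.750) = 0.272 kg/m³.

0.272 kg/m³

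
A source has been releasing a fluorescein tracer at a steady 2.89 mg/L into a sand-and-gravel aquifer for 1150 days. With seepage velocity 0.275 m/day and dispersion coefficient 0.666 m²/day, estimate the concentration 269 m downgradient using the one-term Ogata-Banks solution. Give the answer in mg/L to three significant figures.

For a continuous step input, C/C₀ ≈ ½·erfc((x−vt)/(2√(Dt))).
vt = 0.275 × 1150 = 316.25 m and 2√(Dt) = 2√(0.666 × 1150) = 55.35 m.
Argument (x−vt)/(2√(Dt)) = (269 − 316.25)/55.35 = -0.8537; ½·erfc(-0.8537) = 0.8863.
C = 2.89 × 0.8863 = 2.56 mg/L.

2.56 mg/L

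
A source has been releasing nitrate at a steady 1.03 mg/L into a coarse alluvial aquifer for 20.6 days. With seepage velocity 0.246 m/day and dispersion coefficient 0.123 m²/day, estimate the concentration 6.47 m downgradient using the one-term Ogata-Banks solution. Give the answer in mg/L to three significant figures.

0.275 mg/L

For a continuous step input, C/C₀ ≈ ½·erfc((x−vt)/(2√(Dt))).
vt = 0.246 × 20.6 = 5.0676 m and 2√(Dt) = 2√(0.123 × 20.6) = 3.184 m.
Argument (x−vt)/(2√(Dt)) = (6.47 − 5.0676)/3.184 = 0.4405; ½·erfc(0.4405) = 0.2667.
C = 1.03 × 0.2667 = 0.275 mg/L.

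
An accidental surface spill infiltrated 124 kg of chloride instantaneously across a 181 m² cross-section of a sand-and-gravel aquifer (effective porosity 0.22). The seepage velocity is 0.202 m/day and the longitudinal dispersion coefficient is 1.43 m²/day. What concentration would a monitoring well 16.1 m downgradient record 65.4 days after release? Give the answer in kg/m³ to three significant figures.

0.0888 kg/m³

For an instantaneous plane source, C(x,t) = M/(n_e·A·√(4πDt)) · exp(−(x−vt)²/(4Dt)), with n_e·A the pore (flow) area.
Plume center vt = 0.202 × 65.4 = 13.2108 m, so the well at 16.1 m is 2.8892 m downgradient of the peak.
√(4πDt) = 34.28 m, giving peak height M/(n_e·A·√(4πDt)) = 124/(0.22 × 181 × 34.28) = 0.09084 kg/m³.
(x−vt)²/(4Dt) = (2.8892)²/(4 × 1.43 × 65.4) = 0.02231; exp(−0.02231) = 0.9779.
C = 0.09084 × 0.9779 = 0.0888 kg/m³.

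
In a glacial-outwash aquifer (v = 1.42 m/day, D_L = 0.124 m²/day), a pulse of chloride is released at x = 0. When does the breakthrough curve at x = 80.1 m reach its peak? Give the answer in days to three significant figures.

For the 1D instantaneous-source solution, setting ∂C/∂t = 0 at fixed x gives v²t² + 2Dt − x² = 0, so t = (√(D² + v²x²) − D)/v².
√(D² + v²x²) = √(0.124² + 1.42² × 80.1²) = 113.7; v² = 2.0164.
t = (113.7 − 0.124)/2.0164 = 56.3 days (vs. the pure-advection estimate x/v = 56.4 d).

56.3 days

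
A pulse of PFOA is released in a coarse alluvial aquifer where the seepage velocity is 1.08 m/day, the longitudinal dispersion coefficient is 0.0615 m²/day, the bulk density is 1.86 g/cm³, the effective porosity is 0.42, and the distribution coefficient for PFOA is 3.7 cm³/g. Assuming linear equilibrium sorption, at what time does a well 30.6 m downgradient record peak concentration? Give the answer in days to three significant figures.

Retardation factor R = 1 + ρ_b·K_d/n = 1 + 1.86 × 3.7/0.42 = 17.39.
Sorption retards both mechanisms: v_R = v/R = 0.06210 m/day, D_R = D/R = 0.003537 m²/day.
Peak time from v_R²t² + 2D_R t − x² = 0: t = (√(D_R² + v_R²x²) − D_R)/v_R².
√(D_R² + v_R²x²) = √(0.003537² + 0.06210² × 30.6²) = 1.900; v_R² = 0.003856.
t = (1.900 − 0.003537)/0.003856 = 492 days.

492 days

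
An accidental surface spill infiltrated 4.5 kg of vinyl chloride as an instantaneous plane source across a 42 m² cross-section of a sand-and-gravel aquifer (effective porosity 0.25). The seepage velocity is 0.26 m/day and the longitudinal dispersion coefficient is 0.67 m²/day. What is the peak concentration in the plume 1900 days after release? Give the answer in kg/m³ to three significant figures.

0.00339 kg/m³

The peak of an instantaneous 1D plume sits at x = vt; there the Gaussian factor is 1 and C_max = M/(n_e·A·√(4πDt)), where n_e·A is the pore area the mass is dissolved in.
√(4πDt) = √(4π × 0.67 × 1900) = 126.5 m, so C_max = 4.5/(0.25 × 42 × 126.5) = 0.00339 kg/m³.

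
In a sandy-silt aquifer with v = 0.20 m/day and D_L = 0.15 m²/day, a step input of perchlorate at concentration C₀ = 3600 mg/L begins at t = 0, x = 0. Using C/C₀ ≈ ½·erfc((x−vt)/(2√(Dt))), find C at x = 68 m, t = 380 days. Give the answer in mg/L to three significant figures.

2780 mg/L

For a continuous step input, C/C₀ ≈ ½·erfc((x−vt)/(2√(Dt))).
vt = 0.20 × 380 = 76 m and 2√(Dt) = 2√(0.15 × 380) = 15.10 m.
Argument (x−vt)/(2√(Dt)) = (68 − 76)/15.10 = -0.5298; ½·erfc(-0.5298) = 0.7731.
C = 3600 × 0.7731 = 2780 mg/L.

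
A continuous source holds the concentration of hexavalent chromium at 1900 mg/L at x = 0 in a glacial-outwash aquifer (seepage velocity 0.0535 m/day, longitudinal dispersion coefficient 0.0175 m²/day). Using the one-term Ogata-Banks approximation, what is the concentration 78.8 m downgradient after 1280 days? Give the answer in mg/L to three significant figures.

For a continuous step input, C/C₀ ≈ ½·erfc((x−vt)/(2√(Dt))).
vt = 0.0535 × 1280 = 68.48 m and 2√(Dt) = 2√(0.0175 × 1280) = 9.466 m.
Argument (x−vt)/(2√(Dt)) = (78.8 − 68.48)/9.466 = 1.090; ½·erfc(1.090) = 0.06160.
C = 1900 × 0.06160 = 117 mg/L.

117 mg/L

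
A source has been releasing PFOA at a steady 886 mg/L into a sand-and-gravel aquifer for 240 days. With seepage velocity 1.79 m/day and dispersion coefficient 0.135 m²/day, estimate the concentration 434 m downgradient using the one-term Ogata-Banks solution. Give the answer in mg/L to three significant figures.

259 mg/L

For a continuous step input, C/C₀ ≈ ½·erfc((x−vt)/(2√(Dt))).
vt = 1.79 × 240 = 429.6 m and 2√(Dt) = 2√(0.135 × 240) = 11.38 m.
Argument (x−vt)/(2√(Dt)) = (434 − 429.6)/11.38 = 0.3866; ½·erfc(0.3866) = 0.2923.
C = 886 × 0.2923 = 259 mg/L.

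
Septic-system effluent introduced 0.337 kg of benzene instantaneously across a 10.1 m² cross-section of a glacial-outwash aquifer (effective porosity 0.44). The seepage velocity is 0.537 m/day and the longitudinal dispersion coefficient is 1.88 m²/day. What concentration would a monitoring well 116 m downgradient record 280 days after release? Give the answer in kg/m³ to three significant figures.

0.000532 kg/m³

For an instantaneous plane source, C(x,t) = M/(n_e·A·√(4πDt)) · exp(−(x−vt)²/(4Dt)), with n_e·A the pore (flow) area.
Plume center vt = 0.537 × 280 = 150.36 m, so the well at 116 m is 34.36 m upgradient of the peak.
√(4πDt) = 81.33 m, giving peak height M/(n_e·A·√(4πDt)) = 0.337/(0.44 × 10.1 × 81.33) = 0.0009324 kg/m³.
(x−vt)²/(4Dt) = (-34.36)²/(4 × 1.88 × 280) = 0.5607; exp(−0.5607) = 0.5708.
C = 0.0009324 × 0.5708 = 0.000532 kg/m³.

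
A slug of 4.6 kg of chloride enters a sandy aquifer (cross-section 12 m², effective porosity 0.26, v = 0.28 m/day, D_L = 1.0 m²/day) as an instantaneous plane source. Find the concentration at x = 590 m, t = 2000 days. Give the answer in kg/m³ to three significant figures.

0.00831 kg/m³

For an instantaneous plane source, C(x,t) = M/(n_e·A·√(4πDt)) · exp(−(x−vt)²/(4Dt)), with n_e·A the pore (flow) area.
Plume center vt = 0.28 × 2000 = 560 m, so the well at 590 m is 30 m downgradient of the peak.
√(4πDt) = 158.5 m, giving peak height M/(n_e·A·√(4πDt)) = 4.6/(0.26 × 12 × 158.5) = 0.009302 kg/m³.
(x−vt)²/(4Dt) = (30)²/(4 × 1.0 × 2000) = 0.1125; exp(−0.1125) = 0.8936.
C = 0.009302 × 0.8936 = 0.00831 kg/m³.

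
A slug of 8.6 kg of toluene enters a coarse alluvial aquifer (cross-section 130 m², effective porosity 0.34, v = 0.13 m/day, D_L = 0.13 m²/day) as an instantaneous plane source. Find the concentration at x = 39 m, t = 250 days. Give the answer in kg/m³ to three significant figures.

For an instantaneous plane source, C(x,t) = M/(n_e·A·√(4πDt)) · exp(−(x−vt)²/(4Dt)), with n_e·A the pore (flow) area.
Plume center vt = 0.13 × 250 = 32.5 m, so the well at 39 m is 6.5 m downgradient of the peak.
√(4πDt) = 20.21 m, giving peak height M/(n_e·A·√(4πDt)) = 8.6/(0.34 × 130 × 20.21) = 0.009627 kg/m³.
(x−vt)²/(4Dt) = (6.5)²/(4 × 0.13 × 250) = 0.3250; exp(−0.3250) = 0.7225.
C = 0.009627 × 0.7225 = 0.00696 kg/m³.

0.00696 kg/m³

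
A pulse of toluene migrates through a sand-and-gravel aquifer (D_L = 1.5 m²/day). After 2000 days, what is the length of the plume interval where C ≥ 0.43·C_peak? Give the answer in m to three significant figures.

The plume is Gaussian with σ = √(2Dt) = √(2 × 1.5 × 2000) = 77.46 m.
C/C_peak = exp(−Δx²/(2σ²)) = 0.43 ⇒ Δx = σ·√(−2 ln 0.43) = 77.46 × 1.299 = 100.6 m.
Width = 2Δx = 201 m.

201 m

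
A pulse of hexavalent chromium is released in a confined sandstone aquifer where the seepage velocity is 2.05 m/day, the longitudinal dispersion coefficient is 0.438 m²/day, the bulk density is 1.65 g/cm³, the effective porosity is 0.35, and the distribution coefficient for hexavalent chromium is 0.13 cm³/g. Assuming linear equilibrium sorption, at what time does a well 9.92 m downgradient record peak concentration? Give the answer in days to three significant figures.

7.64 days

Retardation factor R = 1 + ρ_b·K_d/n = 1 + 1.65 × 0.13/0.35 = 1.613.
Sorption retards both mechanisms: v_R = v/R = 1.271 m/day, D_R = D/R = 0.2715 m²/day.
Peak time from v_R²t² + 2D_R t − x² = 0: t = (√(D_R² + v_R²x²) − D_R)/v_R².
√(D_R² + v_R²x²) = √(0.2715² + 1.271² × 9.92²) = 12.61; v_R² = 1.615.
t = (12.61 − 0.2715)/1.615 = 7.64 days.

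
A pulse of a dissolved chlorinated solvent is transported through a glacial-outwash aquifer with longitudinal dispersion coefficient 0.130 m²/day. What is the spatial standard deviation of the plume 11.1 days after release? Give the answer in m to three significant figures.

1.70 m

Dispersive spreading gives a Gaussian with σ² = 2Dt; advection only shifts the center.
σ = √(2 × 0.130 × 11.1) = 1.70 m.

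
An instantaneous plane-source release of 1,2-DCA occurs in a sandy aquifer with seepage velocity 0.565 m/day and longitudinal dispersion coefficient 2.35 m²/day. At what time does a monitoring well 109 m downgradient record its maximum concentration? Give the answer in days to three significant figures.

186 days

For the 1D instantaneous-source solution, setting ∂C/∂t = 0 at fixed x gives v²t² + 2Dt − x² = 0, so t = (√(D² + v²x²) − D)/v².
√(D² + v²x²) = √(2.35² + 0.565² × 109²) = 61.63; v² = 0.319225.
t = (61.63 − 2.35)/0.319225 = 186 days (vs. the pure-advection estimate x/v = 193 d).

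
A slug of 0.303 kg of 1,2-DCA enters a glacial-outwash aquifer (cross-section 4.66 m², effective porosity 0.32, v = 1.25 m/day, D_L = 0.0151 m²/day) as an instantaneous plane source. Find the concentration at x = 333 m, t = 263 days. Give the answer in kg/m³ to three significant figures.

For an instantaneous plane source, C(x,t) = M/(n_e·A·√(4πDt)) · exp(−(x−vt)²/(4Dt)), with n_e·A the pore (flow) area.
Plume center vt = 1.25 × 263 = 328.75 m, so the well at 333 m is 4.25 m downgradient of the peak.
√(4πDt) = 7.064 m, giving peak height M/(n_e·A·√(4πDt)) = 0.303/(0.32 × 4.66 × 7.064) = 0.02876 kg/m³.
(x−vt)²/(4Dt) = (4.25)²/(4 × 0.0151 × 263) = 1.137; exp(−1.137) = 0.3208.
C = 0.02876 × 0.3208 = 0.00923 kg/m³.

0.00923 kg/m³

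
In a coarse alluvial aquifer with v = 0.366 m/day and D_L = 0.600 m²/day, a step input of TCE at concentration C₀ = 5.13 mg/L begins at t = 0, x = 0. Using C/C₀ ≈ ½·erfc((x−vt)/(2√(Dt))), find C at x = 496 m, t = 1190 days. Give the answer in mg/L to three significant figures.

0.281 mg/L

For a continuous step input, C/C₀ ≈ ½·erfc((x−vt)/(2√(Dt))).
vt = 0.366 × 1190 = 435.54 m and 2√(Dt) = 2√(0.600 × 1190) = 53.44 m.
Argument (x−vt)/(2√(Dt)) = (496 − 435.54)/53.44 = 1.131; ½·erfc(1.131) = 0.05486.
C = 5.13 × 0.05486 = 0.281 mg/L.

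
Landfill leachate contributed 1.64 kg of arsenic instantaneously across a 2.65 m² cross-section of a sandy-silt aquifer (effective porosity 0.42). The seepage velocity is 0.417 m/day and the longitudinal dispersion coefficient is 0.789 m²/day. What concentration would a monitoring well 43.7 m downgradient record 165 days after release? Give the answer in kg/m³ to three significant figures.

0.0109 kg/m³

For an instantaneous plane source, C(x,t) = M/(n_e·A·√(4πDt)) · exp(−(x−vt)²/(4Dt)), with n_e·A the pore (flow) area.
Plume center vt = 0.417 × 165 = 68.805 m, so the well at 43.7 m is 25.105 m upgradient of the peak.
√(4πDt) = 40.45 m, giving peak height M/(n_e·A·√(4πDt)) = 1.64/(0.42 × 2.65 × 40.45) = 0.03643 kg/m³.
(x−vt)²/(4Dt) = (-25.105)²/(4 × 0.789 × 165) = 1.210; exp(−1.210) = 0.2982.
C = 0.03643 × 0.2982 = 0.0109 kg/m³.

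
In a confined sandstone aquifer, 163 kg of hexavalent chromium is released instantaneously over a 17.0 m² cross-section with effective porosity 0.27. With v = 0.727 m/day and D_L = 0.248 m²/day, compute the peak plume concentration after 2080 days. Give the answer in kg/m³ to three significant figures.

0.441 kg/m³

The peak of an instantaneous 1D plume sits at x = vt; there the Gaussian factor is 1 and C_max = M/(n_e·A·√(4πDt)), where n_e·A is the pore area the mass is dissolved in.
√(4πDt) = √(4π × 0.248 × 2080) = 80.51 m, so C_max = 163/(0.27 × 17.0 × 80.51) = 0.441 kg/m³.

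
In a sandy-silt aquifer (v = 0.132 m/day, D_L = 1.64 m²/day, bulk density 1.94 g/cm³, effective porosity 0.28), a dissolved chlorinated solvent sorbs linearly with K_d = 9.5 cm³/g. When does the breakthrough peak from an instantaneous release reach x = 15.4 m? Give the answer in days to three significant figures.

Retardation factor R = 1 + ρ_b·K_d/n = 1 + 1.94 × 9.5/0.28 = 66.82.
Sorption retards both mechanisms: v_R = v/R = 0.001975 m/day, D_R = D/R = 0.02454 m²/day.
Peak time from v_R²t² + 2D_R t − x² = 0: t = (√(D_R² + v_R²x²) − D_R)/v_R².
√(D_R² + v_R²x²) = √(0.02454² + 0.001975² × 15.4²) = 0.03908; v_R² = 3.901e-06.
t = (0.03908 − 0.02454)/3.901e-06 = 3730 days.

3730 days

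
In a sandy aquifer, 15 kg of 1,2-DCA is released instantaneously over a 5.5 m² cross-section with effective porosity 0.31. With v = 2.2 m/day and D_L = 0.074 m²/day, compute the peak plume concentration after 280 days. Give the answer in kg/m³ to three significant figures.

0.545 kg/m³

The peak of an instantaneous 1D plume sits at x = vt; there the Gaussian factor is 1 and C_max = M/(n_e·A·√(4πDt)), where n_e·A is the pore area the mass is dissolved in.
√(4πDt) = √(4π × 0.074 × 280) = 16.14 m, so C_max = 15/(0.31 × 5.5 × 16.14) = 0.545 kg/m³.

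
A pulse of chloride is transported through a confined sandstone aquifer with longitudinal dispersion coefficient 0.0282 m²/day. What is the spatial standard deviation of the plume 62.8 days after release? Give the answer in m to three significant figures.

1.88 m

Dispersive spreading gives a Gaussian with σ² = 2Dt; advection only shifts the center.
σ = √(2 × 0.0282 × 62.8) = 1.88 m.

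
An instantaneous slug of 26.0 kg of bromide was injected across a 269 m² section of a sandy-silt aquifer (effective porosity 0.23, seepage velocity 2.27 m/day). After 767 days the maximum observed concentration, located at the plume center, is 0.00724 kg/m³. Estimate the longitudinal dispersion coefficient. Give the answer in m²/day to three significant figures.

At the plume center C_max = M/(n_e·A·√(4πDt)), so D = M²/(4πt·(n_e·A·C_max)²).
n_e·A·C_max = 0.23 × 269 × 0.00724 = 0.4479 kg/m.
D = 26.0²/(4π × 767 × 0.4479²) = 0.350 m²/day.

0.350 m²/day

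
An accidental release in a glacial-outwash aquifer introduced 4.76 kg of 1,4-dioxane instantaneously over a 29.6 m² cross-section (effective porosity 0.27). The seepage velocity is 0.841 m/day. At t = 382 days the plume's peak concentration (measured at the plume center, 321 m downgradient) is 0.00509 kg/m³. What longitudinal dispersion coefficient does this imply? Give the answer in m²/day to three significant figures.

2.85 m²/day

At the plume center C_max = M/(n_e·A·√(4πDt)), so D = M²/(4πt·(n_e·A·C_max)²).
n_e·A·C_max = 0.27 × 29.6 × 0.00509 = 0.04068 kg/m.
D = 4.76²/(4π × 382 × 0.04068²) = 2.85 m²/day.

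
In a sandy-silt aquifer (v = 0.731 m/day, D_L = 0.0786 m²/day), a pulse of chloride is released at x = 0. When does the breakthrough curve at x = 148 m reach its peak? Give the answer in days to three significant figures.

For the 1D instantaneous-source solution, setting ∂C/∂t = 0 at fixed x gives v²t² + 2Dt − x² = 0, so t = (√(D² + v²x²) − D)/v².
√(D² + v²x²) = √(0.0786² + 0.731² × 148²) = 108.2; v² = 0.534361.
t = (108.2 − 0.0786)/0.534361 = 202 days (vs. the pure-advection estimate x/v = 202 d).

202 days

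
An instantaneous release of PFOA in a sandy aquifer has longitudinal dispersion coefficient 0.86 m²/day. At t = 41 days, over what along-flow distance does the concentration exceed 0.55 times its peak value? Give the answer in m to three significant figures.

The plume is Gaussian with σ = √(2Dt) = √(2 × 0.86 × 41) = 8.398 m.
C/C_peak = exp(−Δx²/(2σ²)) = 0.55 ⇒ Δx = σ·√(−2 ln 0.55) = 8.398 × 1.093 = 9.179 m.
Width = 2Δx = 18.4 m.

18.4 m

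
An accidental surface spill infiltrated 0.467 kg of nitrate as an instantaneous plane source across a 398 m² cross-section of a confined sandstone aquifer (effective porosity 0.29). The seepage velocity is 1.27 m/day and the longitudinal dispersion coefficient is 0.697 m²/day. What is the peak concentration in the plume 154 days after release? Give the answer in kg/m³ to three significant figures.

The peak of an instantaneous 1D plume sits at x = vt; there the Gaussian factor is 1 and C_max = M/(n_e·A·√(4πDt)), where n_e·A is the pore area the mass is dissolved in.
√(4πDt) = √(4π × 0.697 × 154) = 36.73 m, so C_max = 0.467/(0.29 × 398 × 36.73) = 0.000110 kg/m³.

0.000110 kg/m³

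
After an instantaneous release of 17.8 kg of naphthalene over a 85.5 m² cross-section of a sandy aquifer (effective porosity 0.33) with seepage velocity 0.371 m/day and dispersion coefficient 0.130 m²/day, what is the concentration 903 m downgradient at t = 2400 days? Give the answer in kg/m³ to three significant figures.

0.00887 kg/m³

For an instantaneous plane source, C(x,t) = M/(n_e·A·√(4πDt)) · exp(−(x−vt)²/(4Dt)), with n_e·A the pore (flow) area.
Plume center vt = 0.371 × 2400 = 890.4 m, so the well at 903 m is 12.6 m downgradient of the peak.
√(4πDt) = 62.62 m, giving peak height M/(n_e·A·√(4πDt)) = 17.8/(0.33 × 85.5 × 62.62) = 0.01007 kg/m³.
(x−vt)²/(4Dt) = (12.6)²/(4 × 0.130 × 2400) = 0.1272; exp(−0.1272) = 0.8806.
C = 0.01007 × 0.8806 = 0.00887 kg/m³.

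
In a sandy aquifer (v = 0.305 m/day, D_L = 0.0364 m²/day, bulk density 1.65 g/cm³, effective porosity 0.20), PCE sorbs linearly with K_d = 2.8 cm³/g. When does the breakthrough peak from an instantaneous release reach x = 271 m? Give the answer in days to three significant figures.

Retardation factor R = 1 + ρ_b·K_d/n = 1 + 1.65 × 2.8/0.20 = 24.10.
Sorption retards both mechanisms: v_R = v/R = 0.01266 m/day, D_R = D/R = 0.001510 m²/day.
Peak time from v_R²t² + 2D_R t − x² = 0: t = (√(D_R² + v_R²x²) − D_R)/v_R².
√(D_R² + v_R²x²) = √(0.001510² + 0.01266² × 271²) = 3.431; v_R² = 0.0001603.
t = (3.431 − 0.001510)/0.0001603 = 21400 days.

21400 days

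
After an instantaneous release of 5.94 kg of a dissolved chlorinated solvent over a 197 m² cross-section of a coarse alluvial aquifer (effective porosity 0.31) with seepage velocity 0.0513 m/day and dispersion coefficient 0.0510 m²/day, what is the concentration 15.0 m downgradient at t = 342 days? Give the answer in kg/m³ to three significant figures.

For an instantaneous plane source, C(x,t) = M/(n_e·A·√(4πDt)) · exp(−(x−vt)²/(4Dt)), with n_e·A the pore (flow) area.
Plume center vt = 0.0513 × 342 = 17.5446 m, so the well at 15.0 m is 2.5446 m upgradient of the peak.
√(4πDt) = 14.80 m, giving peak height M/(n_e·A·√(4πDt)) = 5.94/(0.31 × 197 × 14.80) = 0.006572 kg/m³.
(x−vt)²/(4Dt) = (-2.5446)²/(4 × 0.0510 × 342) = 0.09281; exp(−0.09281) = 0.9114.
C = 0.006572 × 0.9114 = 0.00599 kg/m³.

0.00599 kg/m³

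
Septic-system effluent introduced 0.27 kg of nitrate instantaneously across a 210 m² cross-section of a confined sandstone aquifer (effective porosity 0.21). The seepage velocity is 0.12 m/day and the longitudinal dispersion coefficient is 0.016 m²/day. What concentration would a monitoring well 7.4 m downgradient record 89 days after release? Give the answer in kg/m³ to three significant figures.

For an instantaneous plane source, C(x,t) = M/(n_e·A·√(4πDt)) · exp(−(x−vt)²/(4Dt)), with n_e·A the pore (flow) area.
Plume center vt = 0.12 × 89 = 10.68 m, so the well at 7.4 m is 3.28 m upgradient of the peak.
√(4πDt) = 4.230 m, giving peak height M/(n_e·A·√(4πDt)) = 0.27/(0.21 × 210 × 4.230) = 0.001447 kg/m³.
(x−vt)²/(4Dt) = (-3.28)²/(4 × 0.016 × 89) = 1.889; exp(−1.889) = 0.1512.
C = 0.001447 × 0.1512 = 0.000219 kg/m³.

0.000219 kg/m³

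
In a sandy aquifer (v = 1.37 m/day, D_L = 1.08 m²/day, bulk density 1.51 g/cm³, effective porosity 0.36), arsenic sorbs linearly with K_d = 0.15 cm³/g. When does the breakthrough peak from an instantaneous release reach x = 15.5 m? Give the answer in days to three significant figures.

17.5 days

Retardation factor R = 1 + ρ_b·K_d/n = 1 + 1.51 × 0.15/0.36 = 1.629.
Sorption retards both mechanisms: v_R = v/R = 0.8410 m/day, D_R = D/R = 0.6630 m²/day.
Peak time from v_R²t² + 2D_R t − x² = 0: t = (√(D_R² + v_R²x²) − D_R)/v_R².
√(D_R² + v_R²x²) = √(0.6630² + 0.8410² × 15.5²) = 13.05; v_R² = 0.7073.
t = (13.05 − 0.6630)/0.7073 = 17.5 days.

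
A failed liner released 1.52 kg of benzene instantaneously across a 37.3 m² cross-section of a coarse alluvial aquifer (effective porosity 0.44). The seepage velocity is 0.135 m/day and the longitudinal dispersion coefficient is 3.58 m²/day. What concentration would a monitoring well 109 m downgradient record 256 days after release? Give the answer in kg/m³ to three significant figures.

For an instantaneous plane source, C(x,t) = M/(n_e·A·√(4πDt)) · exp(−(x−vt)²/(4Dt)), with n_e·A the pore (flow) area.
Plume center vt = 0.135 × 256 = 34.56 m, so the well at 109 m is 74.44 m downgradient of the peak.
√(4πDt) = 107.3 m, giving peak height M/(n_e·A·√(4πDt)) = 1.52/(0.44 × 37.3 × 107.3) = 0.0008631 kg/m³.
(x−vt)²/(4Dt) = (74.44)²/(4 × 3.58 × 256) = 1.512; exp(−1.512) = 0.2205.
C = 0.0008631 × 0.2205 = 0.000190 kg/m³.

0.000190 kg/m³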